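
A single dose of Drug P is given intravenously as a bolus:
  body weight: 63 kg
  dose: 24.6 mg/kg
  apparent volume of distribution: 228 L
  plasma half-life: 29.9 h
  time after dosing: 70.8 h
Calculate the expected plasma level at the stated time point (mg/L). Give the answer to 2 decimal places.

1.32 mg/L

Total dose = 24.6 × 63 = 1550 mg
C₀ = Dose / Vd = 1550 / 228 = 6.798 mg/L
k = ln2 / t½ = 0.693147 / 29.9 = 0.02318 h⁻¹
C = C₀ · e^(−k·t) = 6.798 × e^(−0.02318 × 70.8)
  = 6.798 × 0.1938 = 1.317 mg/L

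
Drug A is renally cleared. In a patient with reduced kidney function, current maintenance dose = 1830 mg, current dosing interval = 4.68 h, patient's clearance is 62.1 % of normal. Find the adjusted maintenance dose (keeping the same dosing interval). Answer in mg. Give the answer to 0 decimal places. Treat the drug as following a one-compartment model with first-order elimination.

To keep the same average steady-state level, dosing rate must scale with clearance.
CL ratio = 62.1 / 100 = 0.6210
New dose (same interval) = 1830 × 0.6210 = 1136 mg

1136 mg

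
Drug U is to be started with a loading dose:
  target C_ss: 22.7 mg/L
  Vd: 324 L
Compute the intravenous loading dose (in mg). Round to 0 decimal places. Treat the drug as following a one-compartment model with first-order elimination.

7355 mg

LD = Css × Vd = 22.7 × 324 = 7355 mg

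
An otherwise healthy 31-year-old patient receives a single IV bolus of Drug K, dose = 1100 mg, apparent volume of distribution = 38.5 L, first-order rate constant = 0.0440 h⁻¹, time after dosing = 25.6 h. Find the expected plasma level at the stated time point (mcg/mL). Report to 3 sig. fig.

9.26 mcg/mL

C₀ = Dose / Vd = 1100 / 38.5 = 28.57 mg/L
C = C₀ · e^(−k·t) = 28.57 × e^(−0.04400 × 25.6)
  = 28.57 × 0.3242 = 9.262 mg/L
(9.262 mg/L = 9.262 mcg/mL)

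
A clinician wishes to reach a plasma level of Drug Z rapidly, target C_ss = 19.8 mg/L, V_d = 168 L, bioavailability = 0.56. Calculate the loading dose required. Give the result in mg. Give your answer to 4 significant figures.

LD = Css × Vd / F = 19.8 × 168 / 0.56 = 5940 mg

5940 mg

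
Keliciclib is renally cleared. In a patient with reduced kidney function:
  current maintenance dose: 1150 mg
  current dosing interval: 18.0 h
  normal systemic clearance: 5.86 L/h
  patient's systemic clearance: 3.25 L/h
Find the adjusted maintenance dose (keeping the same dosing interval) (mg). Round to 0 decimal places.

To keep the same average steady-state level, dosing rate must scale with clearance.
CL ratio = 3.25 / 5.86 = 0.5546
New dose (same interval) = 1150 × 0.5546 = 637.8 mg

638 mg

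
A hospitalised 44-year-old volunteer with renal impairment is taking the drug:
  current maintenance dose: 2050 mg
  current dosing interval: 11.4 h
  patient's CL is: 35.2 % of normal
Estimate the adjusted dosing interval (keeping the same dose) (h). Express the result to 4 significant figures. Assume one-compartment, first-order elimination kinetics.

To keep the same average steady-state level, dosing rate must scale with clearance.
CL ratio = 35.2 / 100 = 0.3520
New interval (same dose) = 11.4 / 0.3520 = 32.39 h

32.39 h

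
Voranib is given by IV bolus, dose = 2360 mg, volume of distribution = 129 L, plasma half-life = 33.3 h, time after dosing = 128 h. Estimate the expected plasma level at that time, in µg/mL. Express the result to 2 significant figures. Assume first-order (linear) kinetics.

C₀ = Dose / Vd = 2360 / 129 = 18.29 mg/L
k = ln2 / t½ = 0.693147 / 33.3 = 0.02082 h⁻¹
C = C₀ · e^(−k·t) = 18.29 × e^(−0.02082 × 128)
  = 18.29 × 0.06960 = 1.273 mg/L
(1.273 mg/L = 1.273 µg/mL)

1.3 µg/mL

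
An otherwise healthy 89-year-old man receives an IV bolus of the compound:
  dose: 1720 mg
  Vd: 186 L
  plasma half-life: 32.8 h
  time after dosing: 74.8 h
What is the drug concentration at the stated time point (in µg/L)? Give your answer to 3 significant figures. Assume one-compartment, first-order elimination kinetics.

C₀ = Dose / Vd = 1720 / 186 = 9.247 mg/L
k = ln2 / t½ = 0.693147 / 32.8 = 0.02113 h⁻¹
C = C₀ · e^(−k·t) = 9.247 × e^(−0.02113 × 74.8)
  = 9.247 × 0.2059 = 1.904 mg/L
Convert: 1.904 mg/L × 1000 = 1904 µg/L

1900 µg/L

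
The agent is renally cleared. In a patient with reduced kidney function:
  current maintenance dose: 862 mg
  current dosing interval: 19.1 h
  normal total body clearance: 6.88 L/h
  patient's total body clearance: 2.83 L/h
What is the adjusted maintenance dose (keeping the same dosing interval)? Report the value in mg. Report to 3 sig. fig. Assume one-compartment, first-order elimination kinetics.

355 mg

To keep the same average steady-state level, dosing rate must scale with clearance.
CL ratio = 2.83 / 6.88 = 0.4113
New dose (same interval) = 862 × 0.4113 = 354.5 mg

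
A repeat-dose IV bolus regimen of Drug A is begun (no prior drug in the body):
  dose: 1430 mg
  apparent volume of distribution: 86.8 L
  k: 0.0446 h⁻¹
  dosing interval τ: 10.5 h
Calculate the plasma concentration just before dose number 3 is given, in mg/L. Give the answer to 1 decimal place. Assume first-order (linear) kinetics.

16.8 mg/L

C₀ per dose = Dose / Vd = 1430 / 86.8 = 16.47 mg/L
Fraction remaining after one interval: r = e^(−kτ) = e^(−0.04460 × 10.5) = 0.6261
Before dose 3, 2 doses have been given (aged 1τ, 2τ).
C_trough = C₀ × (r + r²) = 16.47 × (0.6261 + 0.3920) = 16.77 mg/L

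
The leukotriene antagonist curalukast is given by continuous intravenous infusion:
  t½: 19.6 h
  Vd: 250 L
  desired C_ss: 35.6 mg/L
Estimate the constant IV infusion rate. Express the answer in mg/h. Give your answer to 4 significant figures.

k = ln2 / t½ = 0.693147 / 19.6 = 0.03536 h⁻¹
CL = k × Vd = 0.03536 × 250 = 8.840 L/h
At steady state, infusion rate R₀ = Css × CL = 35.6 × 8.840 = 314.7 mg/h

314.7 mg/h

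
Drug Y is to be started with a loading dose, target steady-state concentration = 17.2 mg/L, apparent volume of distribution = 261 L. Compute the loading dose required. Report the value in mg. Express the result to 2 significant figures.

4500 mg

LD = Css × Vd = 17.2 × 261 = 4489 mg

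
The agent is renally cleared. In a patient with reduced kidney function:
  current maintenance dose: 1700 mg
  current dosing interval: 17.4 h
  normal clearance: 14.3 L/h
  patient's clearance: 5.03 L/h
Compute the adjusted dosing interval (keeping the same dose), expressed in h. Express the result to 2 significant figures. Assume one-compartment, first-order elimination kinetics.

49 h

To keep the same average steady-state level, dosing rate must scale with clearance.
CL ratio = 5.03 / 14.3 = 0.3517
New interval (same dose) = 17.4 / 0.3517 = 49.47 h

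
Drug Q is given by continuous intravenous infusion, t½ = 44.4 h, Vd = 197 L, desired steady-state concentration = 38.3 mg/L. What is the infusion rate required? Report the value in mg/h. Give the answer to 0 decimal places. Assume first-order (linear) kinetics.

118 mg/h

k = ln2 / t½ = 0.693147 / 44.4 = 0.01561 h⁻¹
CL = k × Vd = 0.01561 × 197 = 3.075 L/h
At steady state, infusion rate R₀ = Css × CL = 38.3 × 3.075 = 117.8 mg/h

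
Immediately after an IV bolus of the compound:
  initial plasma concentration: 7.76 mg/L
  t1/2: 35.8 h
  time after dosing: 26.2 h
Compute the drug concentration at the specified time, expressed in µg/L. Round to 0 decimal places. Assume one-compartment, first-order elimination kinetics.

k = ln2 / t½ = 0.693147 / 35.8 = 0.01936 h⁻¹
C = C₀ · e^(−k·t) = 7.760 × e^(−0.01936 × 26.2)
  = 7.760 × 0.6022 = 4.673 mg/L
Convert: 4.673 mg/L × 1000 = 4673 µg/L

4673 µg/L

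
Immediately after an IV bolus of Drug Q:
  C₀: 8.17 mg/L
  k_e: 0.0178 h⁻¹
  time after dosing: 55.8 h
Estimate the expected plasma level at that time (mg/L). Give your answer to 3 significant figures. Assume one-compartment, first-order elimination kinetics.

3.03 mg/L

C = C₀ · e^(−k·t) = 8.170 × e^(−0.01780 × 55.8)
  = 8.170 × 0.3704 = 3.026 mg/L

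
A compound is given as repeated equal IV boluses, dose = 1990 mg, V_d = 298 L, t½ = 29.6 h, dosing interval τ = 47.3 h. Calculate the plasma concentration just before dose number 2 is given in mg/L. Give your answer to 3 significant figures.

2.21 mg/L

C₀ per dose = Dose / Vd = 1990 / 298 = 6.678 mg/L
k = ln2 / t½ = 0.693147 / 29.6 = 0.02342 h⁻¹
Fraction remaining after one interval: r = e^(−kτ) = e^(−0.02342 × 47.3) = 0.3303
Before dose 2, 1 dose has been given (aged 1τ).
C_trough = C₀ × r = 6.678 × 0.3303 = 2.206 mg/L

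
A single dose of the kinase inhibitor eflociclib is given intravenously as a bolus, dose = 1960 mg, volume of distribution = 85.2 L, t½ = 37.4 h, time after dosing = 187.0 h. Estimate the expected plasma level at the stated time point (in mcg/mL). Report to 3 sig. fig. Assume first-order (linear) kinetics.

C₀ = Dose / Vd = 1960 / 85.2 = 23.00 mg/L
k = ln2 / t½ = 0.693147 / 37.4 = 0.01853 h⁻¹
t / t½ = 187.0 / 37.4 = 5 half-lives
C = C₀ × (1/2)^5 = 23.00 × 0.03125 = 0.7188 mg/L
(0.7188 mg/L = 0.7188 mcg/mL)

0.719 mcg/mL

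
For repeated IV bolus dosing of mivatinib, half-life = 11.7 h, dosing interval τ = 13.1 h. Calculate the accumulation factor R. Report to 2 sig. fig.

k = ln2 / t½ = 0.693147 / 11.7 = 0.05924 h⁻¹
e^(−kτ) = e^(−0.05924 × 13.1) = 0.4602
Accumulation ratio R = 1 / (1 − e^(−kτ)) = 1 / (1 − 0.4602) = 1.853

1.9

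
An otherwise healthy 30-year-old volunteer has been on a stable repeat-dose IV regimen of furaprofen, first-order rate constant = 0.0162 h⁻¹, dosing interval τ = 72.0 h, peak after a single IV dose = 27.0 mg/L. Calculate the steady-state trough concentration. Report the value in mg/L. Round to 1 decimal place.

e^(−kτ) = e^(−0.01620 × 72.0) = 0.3115
Accumulation ratio R = 1 / (1 − e^(−kτ)) = 1 / (1 − 0.3115) = 1.452
Steady-state trough = C₀ × R × e^(−kτ) = 27.0 × 1.452 × 0.3115 = 12.21 mg/L

12.2 mg/L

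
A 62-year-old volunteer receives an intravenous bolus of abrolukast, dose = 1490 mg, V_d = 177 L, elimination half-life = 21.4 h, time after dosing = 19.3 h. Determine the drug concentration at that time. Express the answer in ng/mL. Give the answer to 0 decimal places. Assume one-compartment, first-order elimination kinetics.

C₀ = Dose / Vd = 1490 / 177 = 8.418 mg/L
k = ln2 / t½ = 0.693147 / 21.4 = 0.03239 h⁻¹
C = C₀ · e^(−k·t) = 8.418 × e^(−0.03239 × 19.3)
  = 8.418 × 0.5352 = 4.505 mg/L
Convert: 4.505 mg/L × 1000 = 4505 ng/mL

4505 ng/mL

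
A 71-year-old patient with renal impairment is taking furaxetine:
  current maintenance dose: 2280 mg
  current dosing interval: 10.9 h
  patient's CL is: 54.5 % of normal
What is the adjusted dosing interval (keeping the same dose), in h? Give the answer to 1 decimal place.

To keep the same average steady-state level, dosing rate must scale with clearance.
CL ratio = 54.5 / 100 = 0.5450
New interval (same dose) = 10.9 / 0.5450 = 20.00 h

20.0 h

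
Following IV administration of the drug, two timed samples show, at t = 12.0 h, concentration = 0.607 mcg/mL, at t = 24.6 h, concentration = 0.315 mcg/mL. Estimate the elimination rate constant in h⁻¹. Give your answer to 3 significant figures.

k = ln(C₁/C₂) / (t₂ − t₁) = ln(0.607/0.315) / (24.6 − 12.0)
  = 0.6560 / 12.60 = 0.05206 h⁻¹

0.0521 h⁻¹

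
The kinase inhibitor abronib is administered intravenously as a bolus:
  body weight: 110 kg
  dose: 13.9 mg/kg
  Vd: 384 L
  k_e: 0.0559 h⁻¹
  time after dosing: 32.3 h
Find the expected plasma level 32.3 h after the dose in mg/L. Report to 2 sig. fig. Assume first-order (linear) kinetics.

Total dose = 13.9 × 110 = 1529 mg
C₀ = Dose / Vd = 1529 / 384 = 3.982 mg/L
C = C₀ · e^(−k·t) = 3.982 × e^(−0.05590 × 32.3)
  = 3.982 × 0.1644 = 0.6546 mg/L

0.65 mg/L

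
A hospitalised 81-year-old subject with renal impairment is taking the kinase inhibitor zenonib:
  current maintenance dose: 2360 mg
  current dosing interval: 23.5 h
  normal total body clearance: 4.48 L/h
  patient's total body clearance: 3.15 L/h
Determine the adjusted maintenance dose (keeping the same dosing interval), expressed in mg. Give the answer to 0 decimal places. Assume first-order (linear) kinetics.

To keep the same average steady-state level, dosing rate must scale with clearance.
CL ratio = 3.15 / 4.48 = 0.7031
New dose (same interval) = 2360 × 0.7031 = 1659 mg

1659 mg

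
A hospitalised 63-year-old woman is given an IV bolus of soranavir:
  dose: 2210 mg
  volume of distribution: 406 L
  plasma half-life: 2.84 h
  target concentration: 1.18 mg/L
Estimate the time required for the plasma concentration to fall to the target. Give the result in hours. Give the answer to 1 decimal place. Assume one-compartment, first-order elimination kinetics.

6.3 h

C₀ = Dose / Vd = 2210 / 406 = 5.443 mg/L
k = ln2 / t½ = 0.693147 / 2.84 = 0.2441 h⁻¹
t = ln(C₀ / C) / k = ln(5.443 / 1.18) / 0.2441
  = ln(4.613) / 0.2441 = 1.529 / 0.2441 = 6.264 h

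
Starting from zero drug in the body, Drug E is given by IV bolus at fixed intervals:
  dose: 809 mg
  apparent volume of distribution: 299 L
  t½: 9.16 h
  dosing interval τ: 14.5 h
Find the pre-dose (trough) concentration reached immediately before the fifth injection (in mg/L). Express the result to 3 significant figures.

C₀ per dose = Dose / Vd = 809 / 299 = 2.706 mg/L
k = ln2 / t½ = 0.693147 / 9.16 = 0.07567 h⁻¹
Fraction remaining after one interval: r = e^(−kτ) = e^(−0.07567 × 14.5) = 0.3338
Before dose 5, 4 doses have been given (aged 1τ, 2τ, 3τ, 4τ).
C_trough = C₀ × (r + r² + … + r^4) = C₀ × r(1−r^4)/(1−r)
        = 2.706 × 0.3338 × (1 − 0.01241) / (1 − 0.3338) = 1.339 mg/L

1.34 mg/L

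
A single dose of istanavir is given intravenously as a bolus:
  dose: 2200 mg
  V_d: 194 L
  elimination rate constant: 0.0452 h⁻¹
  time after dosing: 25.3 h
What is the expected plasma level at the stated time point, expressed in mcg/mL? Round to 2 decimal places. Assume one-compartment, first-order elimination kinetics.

C₀ = Dose / Vd = 2200 / 194 = 11.34 mg/L
C = C₀ · e^(−k·t) = 11.34 × e^(−0.04520 × 25.3)
  = 11.34 × 0.3187 = 3.614 mg/L
(3.614 mg/L = 3.614 mcg/mL)

3.61 mcg/mL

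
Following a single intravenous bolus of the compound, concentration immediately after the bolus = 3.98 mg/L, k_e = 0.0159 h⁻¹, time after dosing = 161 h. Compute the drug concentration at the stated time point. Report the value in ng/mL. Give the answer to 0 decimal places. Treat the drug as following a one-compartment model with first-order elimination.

308 ng/mL

C = C₀ · e^(−k·t) = 3.980 × e^(−0.01590 × 161)
  = 3.980 × 0.07731 = 0.3077 mg/L
Convert: 0.3077 mg/L × 1000 = 307.7 ng/mL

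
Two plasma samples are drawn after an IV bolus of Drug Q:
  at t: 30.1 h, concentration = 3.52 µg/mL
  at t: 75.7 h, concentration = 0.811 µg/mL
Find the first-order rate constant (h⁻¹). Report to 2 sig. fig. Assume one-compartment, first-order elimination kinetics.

0.032 h⁻¹

k = ln(C₁/C₂) / (t₂ − t₁) = ln(3.52/0.811) / (75.7 − 30.1)
  = 1.468 / 45.60 = 0.03219 h⁻¹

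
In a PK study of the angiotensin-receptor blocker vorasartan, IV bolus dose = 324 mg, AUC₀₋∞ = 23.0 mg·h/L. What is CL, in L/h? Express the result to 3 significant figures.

CL = Dose / AUC = 324 / 23.0 = 14.09 L/h

14.1 L/h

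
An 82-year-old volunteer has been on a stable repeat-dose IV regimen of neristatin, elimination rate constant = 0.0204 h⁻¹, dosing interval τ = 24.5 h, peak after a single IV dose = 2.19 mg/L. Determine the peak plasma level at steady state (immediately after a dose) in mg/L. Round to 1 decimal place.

e^(−kτ) = e^(−0.02040 × 24.5) = 0.6067
Accumulation ratio R = 1 / (1 − e^(−kτ)) = 1 / (1 − 0.6067) = 2.543
Steady-state peak = C₀ × R = 2.19 × 2.543 = 5.569 mg/L

5.6 mg/L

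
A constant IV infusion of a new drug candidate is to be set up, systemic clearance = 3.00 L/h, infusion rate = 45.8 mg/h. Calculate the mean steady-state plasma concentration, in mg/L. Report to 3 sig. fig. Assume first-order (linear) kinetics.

15.3 mg/L

At steady state Css = R₀ / CL = 45.8 / 3.000 = 15.27 mg/L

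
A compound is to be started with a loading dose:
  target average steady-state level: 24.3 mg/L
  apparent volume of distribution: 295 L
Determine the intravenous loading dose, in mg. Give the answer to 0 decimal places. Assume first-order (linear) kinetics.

7169 mg

LD = Css × Vd = 24.3 × 295 = 7169 mg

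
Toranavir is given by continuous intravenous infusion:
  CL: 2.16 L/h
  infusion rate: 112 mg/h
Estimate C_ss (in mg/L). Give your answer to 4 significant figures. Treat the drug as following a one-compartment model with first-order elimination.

At steady state Css = R₀ / CL = 112 / 2.160 = 51.85 mg/L

51.85 mg/L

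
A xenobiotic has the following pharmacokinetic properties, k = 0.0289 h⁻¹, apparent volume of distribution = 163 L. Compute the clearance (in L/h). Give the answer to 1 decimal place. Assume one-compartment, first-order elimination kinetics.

4.7 L/h

CL = k × Vd = 0.0289 × 163 = 4.711 L/h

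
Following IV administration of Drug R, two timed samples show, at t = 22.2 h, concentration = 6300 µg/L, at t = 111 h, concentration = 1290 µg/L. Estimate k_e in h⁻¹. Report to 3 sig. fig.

0.0179 h⁻¹

k = ln(C₁/C₂) / (t₂ − t₁) = ln(6300/1290) / (111 − 22.2)
  = 1.586 / 88.80 = 0.01786 h⁻¹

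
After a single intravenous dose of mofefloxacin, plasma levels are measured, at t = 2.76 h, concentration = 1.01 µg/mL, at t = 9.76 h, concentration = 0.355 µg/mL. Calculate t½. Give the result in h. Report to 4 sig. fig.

4.640 h

k = ln(C₁/C₂) / (t₂ − t₁) = ln(1.01/0.355) / (9.76 − 2.76)
  = 1.046 / 7.000 = 0.1494 h⁻¹
t½ = ln2 / k = 0.693147 / 0.1494 = 4.640 h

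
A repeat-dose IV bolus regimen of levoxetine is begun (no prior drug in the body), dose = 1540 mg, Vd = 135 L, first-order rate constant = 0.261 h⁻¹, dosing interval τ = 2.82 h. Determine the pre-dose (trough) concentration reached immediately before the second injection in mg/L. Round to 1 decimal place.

C₀ per dose = Dose / Vd = 1540 / 135 = 11.41 mg/L
Fraction remaining after one interval: r = e^(−kτ) = e^(−0.2610 × 2.82) = 0.4790
Before dose 2, 1 dose has been given (aged 1τ).
C_trough = C₀ × r = 11.41 × 0.4790 = 5.465 mg/L

5.5 mg/L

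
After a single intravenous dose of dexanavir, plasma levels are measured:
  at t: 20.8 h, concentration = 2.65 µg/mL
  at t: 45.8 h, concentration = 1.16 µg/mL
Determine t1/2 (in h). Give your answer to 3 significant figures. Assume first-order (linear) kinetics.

k = ln(C₁/C₂) / (t₂ − t₁) = ln(2.65/1.16) / (45.8 − 20.8)
  = 0.8261 / 25.00 = 0.03304 h⁻¹
t½ = ln2 / k = 0.693147 / 0.03304 = 20.98 h

21.0 h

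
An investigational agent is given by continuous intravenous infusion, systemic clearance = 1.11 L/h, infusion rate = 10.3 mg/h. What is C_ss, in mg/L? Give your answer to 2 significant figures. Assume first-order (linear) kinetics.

9.3 mg/L

At steady state Css = R₀ / CL = 10.3 / 1.110 = 9.279 mg/L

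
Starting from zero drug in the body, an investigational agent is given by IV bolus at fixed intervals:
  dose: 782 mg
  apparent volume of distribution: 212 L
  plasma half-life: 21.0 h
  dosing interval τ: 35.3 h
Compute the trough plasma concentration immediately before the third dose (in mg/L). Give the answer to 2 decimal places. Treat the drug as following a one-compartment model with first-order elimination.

1.51 mg/L

C₀ per dose = Dose / Vd = 782 / 212 = 3.689 mg/L
k = ln2 / t½ = 0.693147 / 21.0 = 0.03301 h⁻¹
Fraction remaining after one interval: r = e^(−kτ) = e^(−0.03301 × 35.3) = 0.3118
Before dose 3, 2 doses have been given (aged 1τ, 2τ).
C_trough = C₀ × (r + r²) = 3.689 × (0.3118 + 0.09722) = 1.509 mg/L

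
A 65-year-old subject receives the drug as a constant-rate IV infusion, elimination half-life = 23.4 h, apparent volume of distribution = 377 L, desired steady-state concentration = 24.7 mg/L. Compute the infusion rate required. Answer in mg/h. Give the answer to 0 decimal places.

k = ln2 / t½ = 0.693147 / 23.4 = 0.02962 h⁻¹
CL = k × Vd = 0.02962 × 377 = 11.17 L/h
At steady state, infusion rate R₀ = Css × CL = 24.7 × 11.17 = 275.9 mg/h

276 mg/h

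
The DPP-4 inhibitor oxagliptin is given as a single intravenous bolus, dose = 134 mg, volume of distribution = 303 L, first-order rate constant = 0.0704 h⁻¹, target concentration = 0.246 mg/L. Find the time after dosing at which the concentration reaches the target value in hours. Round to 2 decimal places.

C₀ = Dose / Vd = 134.0 / 303 = 0.4422 mg/L
t = ln(C₀ / C) / k = ln(0.4422 / 0.246) / 0.07040
  = ln(1.798) / 0.07040 = 0.5867 / 0.07040 = 8.334 h

8.33 h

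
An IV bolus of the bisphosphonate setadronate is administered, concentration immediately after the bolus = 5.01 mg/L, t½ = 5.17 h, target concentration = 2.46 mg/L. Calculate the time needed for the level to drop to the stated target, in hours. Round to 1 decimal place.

k = ln2 / t½ = 0.693147 / 5.17 = 0.1341 h⁻¹
t = ln(C₀ / C) / k = ln(5.010 / 2.46) / 0.1341
  = ln(2.037) / 0.1341 = 0.7115 / 0.1341 = 5.306 h

5.3 h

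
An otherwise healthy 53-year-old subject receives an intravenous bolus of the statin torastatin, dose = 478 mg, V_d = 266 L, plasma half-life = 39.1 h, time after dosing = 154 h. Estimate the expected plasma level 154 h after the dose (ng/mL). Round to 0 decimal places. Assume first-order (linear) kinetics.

117 ng/mL

C₀ = Dose / Vd = 478.0 / 266 = 1.797 mg/L
k = ln2 / t½ = 0.693147 / 39.1 = 0.01773 h⁻¹
C = C₀ · e^(−k·t) = 1.797 × e^(−0.01773 × 154)
  = 1.797 × 0.06519 = 0.1171 mg/L
Convert: 0.1171 mg/L × 1000 = 117.1 ng/mL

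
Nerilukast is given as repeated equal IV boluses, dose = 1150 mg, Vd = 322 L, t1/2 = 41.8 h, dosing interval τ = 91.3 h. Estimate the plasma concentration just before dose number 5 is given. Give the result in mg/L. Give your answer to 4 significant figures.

1.005 mg/L

C₀ per dose = Dose / Vd = 1150 / 322 = 3.571 mg/L
k = ln2 / t½ = 0.693147 / 41.8 = 0.01658 h⁻¹
Fraction remaining after one interval: r = e^(−kτ) = e^(−0.01658 × 91.3) = 0.2201
Before dose 5, 4 doses have been given (aged 1τ, 2τ, 3τ, 4τ).
C_trough = C₀ × (r + r² + … + r^4) = C₀ × r(1−r^4)/(1−r)
        = 3.571 × 0.2201 × (1 − 0.002347) / (1 − 0.2201) = 1.005 mg/L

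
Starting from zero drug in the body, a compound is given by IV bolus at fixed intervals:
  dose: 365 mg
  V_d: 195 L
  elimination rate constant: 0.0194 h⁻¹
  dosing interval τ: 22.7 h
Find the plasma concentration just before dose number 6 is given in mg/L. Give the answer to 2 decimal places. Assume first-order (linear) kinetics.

3.01 mg/L

C₀ per dose = Dose / Vd = 365 / 195 = 1.872 mg/L
Fraction remaining after one interval: r = e^(−kτ) = e^(−0.01940 × 22.7) = 0.6438
Before dose 6, 5 doses have been given (aged 1τ, 2τ, 3τ, 4τ, 5τ).
C_trough = C₀ × (r + r² + … + r^5) = C₀ × r(1−r^5)/(1−r)
        = 1.872 × 0.6438 × (1 − 0.1106) / (1 − 0.6438) = 3.009 mg/L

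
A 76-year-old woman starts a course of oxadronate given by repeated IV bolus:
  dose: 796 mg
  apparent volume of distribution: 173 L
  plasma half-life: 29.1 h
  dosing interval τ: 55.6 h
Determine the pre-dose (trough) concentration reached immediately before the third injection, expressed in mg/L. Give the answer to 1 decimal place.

1.5 mg/L

C₀ per dose = Dose / Vd = 796 / 173 = 4.601 mg/L
k = ln2 / t½ = 0.693147 / 29.1 = 0.02382 h⁻¹
Fraction remaining after one interval: r = e^(−kτ) = e^(−0.02382 × 55.6) = 0.2660
Before dose 3, 2 doses have been given (aged 1τ, 2τ).
C_trough = C₀ × (r + r²) = 4.601 × (0.2660 + 0.07076) = 1.549 mg/L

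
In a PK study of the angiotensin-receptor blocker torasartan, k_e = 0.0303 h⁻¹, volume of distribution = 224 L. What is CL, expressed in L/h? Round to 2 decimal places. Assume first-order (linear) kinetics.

CL = k × Vd = 0.0303 × 224 = 6.787 L/h

6.79 L/h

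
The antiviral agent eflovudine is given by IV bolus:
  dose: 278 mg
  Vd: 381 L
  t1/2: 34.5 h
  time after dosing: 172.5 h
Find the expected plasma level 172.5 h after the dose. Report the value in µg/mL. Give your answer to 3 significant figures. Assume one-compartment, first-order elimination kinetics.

0.0228 µg/mL

C₀ = Dose / Vd = 278.0 / 381 = 0.7297 mg/L
k = ln2 / t½ = 0.693147 / 34.5 = 0.02009 h⁻¹
t / t½ = 172.5 / 34.5 = 5 half-lives
C = C₀ × (1/2)^5 = 0.7297 × 0.03125 = 0.02280 mg/L
(0.02280 mg/L = 0.02280 µg/mL)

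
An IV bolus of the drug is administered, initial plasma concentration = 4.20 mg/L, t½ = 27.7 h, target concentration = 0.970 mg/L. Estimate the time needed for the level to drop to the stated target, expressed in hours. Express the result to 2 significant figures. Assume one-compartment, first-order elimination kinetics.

59 h

k = ln2 / t½ = 0.693147 / 27.7 = 0.02502 h⁻¹
t = ln(C₀ / C) / k = ln(4.200 / 0.970) / 0.02502
  = ln(4.330) / 0.02502 = 1.466 / 0.02502 = 58.59 h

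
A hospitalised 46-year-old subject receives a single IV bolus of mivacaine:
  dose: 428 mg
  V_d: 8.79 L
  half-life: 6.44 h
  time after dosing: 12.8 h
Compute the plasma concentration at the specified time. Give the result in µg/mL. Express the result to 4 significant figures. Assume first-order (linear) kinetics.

C₀ = Dose / Vd = 428.0 / 8.79 = 48.69 mg/L
k = ln2 / t½ = 0.693147 / 6.44 = 0.1076 h⁻¹
C = C₀ · e^(−k·t) = 48.69 × e^(−0.1076 × 12.8)
  = 48.69 × 0.2523 = 12.28 mg/L
(12.28 mg/L = 12.28 µg/mL)

12.28 µg/mL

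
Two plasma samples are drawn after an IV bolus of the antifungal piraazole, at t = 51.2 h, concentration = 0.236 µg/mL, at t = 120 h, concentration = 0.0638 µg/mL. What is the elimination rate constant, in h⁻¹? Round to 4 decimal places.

k = ln(C₁/C₂) / (t₂ − t₁) = ln(0.236/0.0638) / (120 − 51.2)
  = 1.308 / 68.80 = 0.01901 h⁻¹

0.0190 h⁻¹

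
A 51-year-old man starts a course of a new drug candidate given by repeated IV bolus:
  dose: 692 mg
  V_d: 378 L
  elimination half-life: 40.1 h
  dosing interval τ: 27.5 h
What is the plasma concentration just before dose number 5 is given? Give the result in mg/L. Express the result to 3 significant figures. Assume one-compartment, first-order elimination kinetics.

C₀ per dose = Dose / Vd = 692 / 378 = 1.831 mg/L
k = ln2 / t½ = 0.693147 / 40.1 = 0.01729 h⁻¹
Fraction remaining after one interval: r = e^(−kτ) = e^(−0.01729 × 27.5) = 0.6216
Before dose 5, 4 doses have been given (aged 1τ, 2τ, 3τ, 4τ).
C_trough = C₀ × (r + r² + … + r^4) = C₀ × r(1−r^4)/(1−r)
        = 1.831 × 0.6216 × (1 − 0.1493) / (1 − 0.6216) = 2.559 mg/L

2.56 mg/L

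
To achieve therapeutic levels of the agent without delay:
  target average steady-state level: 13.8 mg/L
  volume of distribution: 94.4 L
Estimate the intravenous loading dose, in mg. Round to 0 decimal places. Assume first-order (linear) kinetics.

1303 mg

LD = Css × Vd = 13.8 × 94.4 = 1303 mg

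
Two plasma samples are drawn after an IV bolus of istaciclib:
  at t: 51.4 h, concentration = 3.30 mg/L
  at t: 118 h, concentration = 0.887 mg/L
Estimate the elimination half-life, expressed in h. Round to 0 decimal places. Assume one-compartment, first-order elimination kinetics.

k = ln(C₁/C₂) / (t₂ − t₁) = ln(3.30/0.887) / (118 − 51.4)
  = 1.314 / 66.60 = 0.01973 h⁻¹
t½ = ln2 / k = 0.693147 / 0.01973 = 35.13 h

35 h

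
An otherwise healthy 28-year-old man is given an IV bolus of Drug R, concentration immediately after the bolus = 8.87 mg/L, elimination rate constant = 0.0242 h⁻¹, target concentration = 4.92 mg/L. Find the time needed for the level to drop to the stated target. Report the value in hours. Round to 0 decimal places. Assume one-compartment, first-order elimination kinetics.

24 h

t = ln(C₀ / C) / k = ln(8.870 / 4.92) / 0.02420
  = ln(1.803) / 0.02420 = 0.5895 / 0.02420 = 24.36 h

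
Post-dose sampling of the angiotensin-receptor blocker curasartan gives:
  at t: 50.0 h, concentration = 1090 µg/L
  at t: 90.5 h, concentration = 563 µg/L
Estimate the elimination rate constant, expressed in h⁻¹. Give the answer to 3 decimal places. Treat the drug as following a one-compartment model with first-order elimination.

0.016 h⁻¹

k = ln(C₁/C₂) / (t₂ − t₁) = ln(1090/563) / (90.5 − 50.0)
  = 0.6607 / 40.50 = 0.01631 h⁻¹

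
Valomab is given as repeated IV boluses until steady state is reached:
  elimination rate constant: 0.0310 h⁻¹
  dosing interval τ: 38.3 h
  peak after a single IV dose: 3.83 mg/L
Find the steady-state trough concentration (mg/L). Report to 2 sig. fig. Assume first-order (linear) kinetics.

e^(−kτ) = e^(−0.03100 × 38.3) = 0.3050
Accumulation ratio R = 1 / (1 − e^(−kτ)) = 1 / (1 − 0.3050) = 1.439
Steady-state trough = C₀ × R × e^(−kτ) = 3.83 × 1.439 × 0.3050 = 1.681 mg/L

1.7 mg/L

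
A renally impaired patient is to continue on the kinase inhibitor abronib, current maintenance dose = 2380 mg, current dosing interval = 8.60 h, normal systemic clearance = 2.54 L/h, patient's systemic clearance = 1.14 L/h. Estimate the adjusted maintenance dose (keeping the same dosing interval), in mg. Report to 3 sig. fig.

To keep the same average steady-state level, dosing rate must scale with clearance.
CL ratio = 1.14 / 2.54 = 0.4488
New dose (same interval) = 2380 × 0.4488 = 1068 mg

1070 mg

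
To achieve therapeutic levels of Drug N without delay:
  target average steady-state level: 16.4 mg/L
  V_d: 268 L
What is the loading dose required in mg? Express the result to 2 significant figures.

4400 mg

LD = Css × Vd = 16.4 × 268 = 4395 mg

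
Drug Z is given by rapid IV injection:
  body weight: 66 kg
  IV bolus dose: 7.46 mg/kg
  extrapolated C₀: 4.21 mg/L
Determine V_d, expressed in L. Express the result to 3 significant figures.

117 L

Dose = 7.46 × 66 = 492.4 mg
Vd = Dose / C₀ = 492.4 / 4.21 = 117.0 L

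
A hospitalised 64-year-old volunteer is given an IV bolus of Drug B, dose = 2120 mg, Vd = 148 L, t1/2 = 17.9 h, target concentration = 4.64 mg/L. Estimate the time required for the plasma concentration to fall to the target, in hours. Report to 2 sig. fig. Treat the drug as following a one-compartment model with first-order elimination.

C₀ = Dose / Vd = 2120 / 148 = 14.32 mg/L
k = ln2 / t½ = 0.693147 / 17.9 = 0.03872 h⁻¹
t = ln(C₀ / C) / k = ln(14.32 / 4.64) / 0.03872
  = ln(3.086) / 0.03872 = 1.127 / 0.03872 = 29.11 h

29 h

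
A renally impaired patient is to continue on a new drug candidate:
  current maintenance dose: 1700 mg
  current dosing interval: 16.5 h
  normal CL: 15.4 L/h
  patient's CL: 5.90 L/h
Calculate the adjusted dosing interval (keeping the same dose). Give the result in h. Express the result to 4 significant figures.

To keep the same average steady-state level, dosing rate must scale with clearance.
CL ratio = 5.90 / 15.4 = 0.3831
New interval (same dose) = 16.5 / 0.3831 = 43.07 h

43.07 h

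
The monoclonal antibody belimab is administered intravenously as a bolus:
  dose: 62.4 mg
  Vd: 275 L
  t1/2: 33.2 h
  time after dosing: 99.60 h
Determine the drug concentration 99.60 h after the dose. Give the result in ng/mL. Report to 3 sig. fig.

C₀ = Dose / Vd = 62.40 / 275 = 0.2269 mg/L
k = ln2 / t½ = 0.693147 / 33.2 = 0.02088 h⁻¹
t / t½ = 99.60 / 33.2 = 3 half-lives
C = C₀ × (1/2)^3 = 0.2269 × 0.1250 = 0.02836 mg/L
Convert: 0.02836 mg/L × 1000 = 28.36 ng/mL

28.4 ng/mL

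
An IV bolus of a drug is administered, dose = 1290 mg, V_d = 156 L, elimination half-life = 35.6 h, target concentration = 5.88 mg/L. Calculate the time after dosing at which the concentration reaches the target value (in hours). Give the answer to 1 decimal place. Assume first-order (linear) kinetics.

17.5 h

C₀ = Dose / Vd = 1290 / 156 = 8.269 mg/L
k = ln2 / t½ = 0.693147 / 35.6 = 0.01947 h⁻¹
t = ln(C₀ / C) / k = ln(8.269 / 5.88) / 0.01947
  = ln(1.406) / 0.01947 = 0.3407 / 0.01947 = 17.50 h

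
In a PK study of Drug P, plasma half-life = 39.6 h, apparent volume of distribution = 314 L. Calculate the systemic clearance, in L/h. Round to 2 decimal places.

5.50 L/h

k = ln2 / t½ = 0.693147 / 39.6 = 0.01750 h⁻¹
CL = k × Vd = 0.01750 × 314 = 5.495 L/h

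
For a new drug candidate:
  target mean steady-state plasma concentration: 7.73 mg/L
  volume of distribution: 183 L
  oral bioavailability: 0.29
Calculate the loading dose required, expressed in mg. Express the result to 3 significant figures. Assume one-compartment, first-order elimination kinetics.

LD = Css × Vd / F = 7.73 × 183 / 0.29 = 4878 mg

4880 mg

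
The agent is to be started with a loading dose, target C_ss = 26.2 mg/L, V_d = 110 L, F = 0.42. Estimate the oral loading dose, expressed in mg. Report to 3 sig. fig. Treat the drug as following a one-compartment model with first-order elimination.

6860 mg

LD = Css × Vd / F = 26.2 × 110 / 0.42 = 6862 mg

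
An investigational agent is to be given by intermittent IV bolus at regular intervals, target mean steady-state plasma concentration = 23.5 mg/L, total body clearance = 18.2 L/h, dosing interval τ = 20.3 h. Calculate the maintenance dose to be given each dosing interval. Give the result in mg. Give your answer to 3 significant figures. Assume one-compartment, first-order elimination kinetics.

8680 mg

At steady state, Dose/τ = Css × CL.
Dose = Css × CL × τ = 23.5 × 18.20 × 20.3 = 8682 mg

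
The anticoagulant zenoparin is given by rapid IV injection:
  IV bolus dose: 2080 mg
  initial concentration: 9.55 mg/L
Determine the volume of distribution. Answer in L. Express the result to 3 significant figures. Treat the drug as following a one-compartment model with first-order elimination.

218 L

Vd = Dose / C₀ = 2080 / 9.55 = 217.8 L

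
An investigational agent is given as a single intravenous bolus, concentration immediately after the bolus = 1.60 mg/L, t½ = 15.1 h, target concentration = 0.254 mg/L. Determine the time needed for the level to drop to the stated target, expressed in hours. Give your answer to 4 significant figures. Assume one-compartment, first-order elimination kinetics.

k = ln2 / t½ = 0.693147 / 15.1 = 0.04590 h⁻¹
t = ln(C₀ / C) / k = ln(1.600 / 0.254) / 0.04590
  = ln(6.299) / 0.04590 = 1.840 / 0.04590 = 40.09 h

40.09 h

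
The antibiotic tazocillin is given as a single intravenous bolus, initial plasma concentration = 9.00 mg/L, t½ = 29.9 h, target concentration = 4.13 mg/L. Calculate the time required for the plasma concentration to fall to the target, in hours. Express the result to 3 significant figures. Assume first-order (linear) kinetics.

33.6 h

k = ln2 / t½ = 0.693147 / 29.9 = 0.02318 h⁻¹
t = ln(C₀ / C) / k = ln(9.000 / 4.13) / 0.02318
  = ln(2.179) / 0.02318 = 0.7789 / 0.02318 = 33.60 h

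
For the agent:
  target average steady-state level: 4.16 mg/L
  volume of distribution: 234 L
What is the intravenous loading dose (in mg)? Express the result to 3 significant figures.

973 mg

LD = Css × Vd = 4.16 × 234 = 973.4 mg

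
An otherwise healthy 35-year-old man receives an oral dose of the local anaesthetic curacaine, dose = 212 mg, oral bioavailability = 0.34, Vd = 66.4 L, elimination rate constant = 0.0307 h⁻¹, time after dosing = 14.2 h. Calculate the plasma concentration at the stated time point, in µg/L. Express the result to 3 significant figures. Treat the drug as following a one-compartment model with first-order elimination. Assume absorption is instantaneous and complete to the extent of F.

702 µg/L

Amount reaching circulation = F × Dose = 0.34 × 212.0 = 72.08 mg
C₀ = F·Dose / Vd = 72.08 / 66.4 = 1.086 mg/L
C = C₀ · e^(−k·t) = 1.086 × e^(−0.03070 × 14.2)
  = 1.086 × 0.6467 = 0.7023 mg/L
Convert: 0.7023 mg/L × 1000 = 702.3 µg/L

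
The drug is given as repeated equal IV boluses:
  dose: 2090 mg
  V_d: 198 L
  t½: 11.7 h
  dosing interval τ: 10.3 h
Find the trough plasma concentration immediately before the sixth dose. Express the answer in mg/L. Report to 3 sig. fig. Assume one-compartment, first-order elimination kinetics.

12.0 mg/L

C₀ per dose = Dose / Vd = 2090 / 198 = 10.56 mg/L
k = ln2 / t½ = 0.693147 / 11.7 = 0.05924 h⁻¹
Fraction remaining after one interval: r = e^(−kτ) = e^(−0.05924 × 10.3) = 0.5433
Before dose 6, 5 doses have been given (aged 1τ, 2τ, 3τ, 4τ, 5τ).
C_trough = C₀ × (r + r² + … + r^5) = C₀ × r(1−r^5)/(1−r)
        = 10.56 × 0.5433 × (1 − 0.04734) / (1 − 0.5433) = 11.97 mg/L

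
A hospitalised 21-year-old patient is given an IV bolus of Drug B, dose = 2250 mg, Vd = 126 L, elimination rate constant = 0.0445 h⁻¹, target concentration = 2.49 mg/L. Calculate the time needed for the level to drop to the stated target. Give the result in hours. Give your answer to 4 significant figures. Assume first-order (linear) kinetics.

C₀ = Dose / Vd = 2250 / 126 = 17.86 mg/L
t = ln(C₀ / C) / k = ln(17.86 / 2.49) / 0.04450
  = ln(7.173) / 0.04450 = 1.970 / 0.04450 = 44.27 h

44.27 h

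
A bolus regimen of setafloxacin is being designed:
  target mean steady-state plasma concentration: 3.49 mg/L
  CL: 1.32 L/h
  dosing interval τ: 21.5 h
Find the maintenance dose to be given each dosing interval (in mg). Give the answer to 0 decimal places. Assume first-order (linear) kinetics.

At steady state, Dose/τ = Css × CL.
Dose = Css × CL × τ = 3.49 × 1.320 × 21.5 = 99.05 mg

99 mg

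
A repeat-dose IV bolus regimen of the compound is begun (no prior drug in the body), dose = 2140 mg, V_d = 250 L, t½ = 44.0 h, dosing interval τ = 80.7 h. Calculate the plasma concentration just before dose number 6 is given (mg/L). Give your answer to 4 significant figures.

3.331 mg/L

C₀ per dose = Dose / Vd = 2140 / 250 = 8.560 mg/L
k = ln2 / t½ = 0.693147 / 44.0 = 0.01575 h⁻¹
Fraction remaining after one interval: r = e^(−kτ) = e^(−0.01575 × 80.7) = 0.2805
Before dose 6, 5 doses have been given (aged 1τ, 2τ, 3τ, 4τ, 5τ).
C_trough = C₀ × (r + r² + … + r^5) = C₀ × r(1−r^5)/(1−r)
        = 8.560 × 0.2805 × (1 − 0.001736) / (1 − 0.2805) = 3.331 mg/L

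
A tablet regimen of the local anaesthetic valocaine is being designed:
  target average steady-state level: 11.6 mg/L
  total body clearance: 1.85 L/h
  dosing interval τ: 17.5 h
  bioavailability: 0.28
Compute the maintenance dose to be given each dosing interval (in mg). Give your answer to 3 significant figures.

1340 mg

At steady state, F × (Dose/τ) = Css × CL.
Dose = Css × CL × τ / F = 11.6 × 1.850 × 17.5 / 0.28 = 1341 mg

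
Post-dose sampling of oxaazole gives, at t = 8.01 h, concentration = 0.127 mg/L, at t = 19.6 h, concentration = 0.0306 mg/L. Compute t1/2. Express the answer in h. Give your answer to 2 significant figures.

5.6 h

k = ln(C₁/C₂) / (t₂ − t₁) = ln(0.127/0.0306) / (19.6 − 8.01)
  = 1.423 / 11.59 = 0.1228 h⁻¹
t½ = ln2 / k = 0.693147 / 0.1228 = 5.645 h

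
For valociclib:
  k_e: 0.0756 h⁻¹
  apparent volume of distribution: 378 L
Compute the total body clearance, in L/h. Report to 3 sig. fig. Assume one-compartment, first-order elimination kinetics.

28.6 L/h

CL = k × Vd = 0.0756 × 378 = 28.58 L/h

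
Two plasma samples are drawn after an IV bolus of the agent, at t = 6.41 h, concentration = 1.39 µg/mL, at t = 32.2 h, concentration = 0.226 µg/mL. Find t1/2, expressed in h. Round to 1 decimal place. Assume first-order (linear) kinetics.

k = ln(C₁/C₂) / (t₂ − t₁) = ln(1.39/0.226) / (32.2 − 6.41)
  = 1.817 / 25.79 = 0.07045 h⁻¹
t½ = ln2 / k = 0.693147 / 0.07045 = 9.839 h

9.8 h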